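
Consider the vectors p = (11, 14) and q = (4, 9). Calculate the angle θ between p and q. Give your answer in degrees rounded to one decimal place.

14.2

p · q = 11·4 + 14·9 = 44 + 126 = 170
|p|² = 121 + 196 = 317,  |p| = √317 ≈ 17.804494
|q|² = 16 + 81 = 97,  |q| = √97 ≈ 9.848858
cos θ = 170 / (17.804494 · 9.848858) ≈ 0.96947
θ = arccos(0.96947) ≈ 14.2°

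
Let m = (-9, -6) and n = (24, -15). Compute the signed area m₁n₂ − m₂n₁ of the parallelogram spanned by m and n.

279

(-9)·(-15) - (-6)·24 = 135 - (-144) = 279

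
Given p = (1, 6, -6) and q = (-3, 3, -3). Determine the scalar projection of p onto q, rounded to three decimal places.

p · q = 1·(-3) + 6·3 + (-6)·(-3) = -3 + 18 + 18 = 33
|q| = √(9 + 9 + 9) = √27 ≈ 5.1962
comp_q p = 33 / √27 ≈ 6.351

6.351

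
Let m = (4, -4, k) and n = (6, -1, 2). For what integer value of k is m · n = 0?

-14

m · n = 4·6 + (-4)·(-1) + k·2 = 28 + 2k
Set equal to 0: 2k = -28, so k = -14.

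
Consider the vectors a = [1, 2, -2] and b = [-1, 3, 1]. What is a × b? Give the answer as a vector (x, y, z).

(8, 1, 5)

i: 2·1 - (-2)·3 = 2 - (-6) = 8
j: (-2)·(-1) - 1·1 = 2 - 1 = 1
k: 1·3 - 2·(-1) = 3 - (-2) = 5
a × b = (8, 1, 5)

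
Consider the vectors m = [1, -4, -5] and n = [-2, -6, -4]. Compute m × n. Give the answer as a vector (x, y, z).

(-14, 14, -14)

i: (-4)·(-4) - (-5)·(-6) = 16 - 30 = -14
j: (-5)·(-2) - 1·(-4) = 10 - (-4) = 14
k: 1·(-6) - (-4)·(-2) = -6 - 8 = -14
m × n = (-14, 14, -14)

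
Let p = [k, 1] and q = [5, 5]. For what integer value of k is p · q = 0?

p · q = k·5 + 1·5 = 5 + 5k
Set equal to 0: 5k = -5, so k = -1.

-1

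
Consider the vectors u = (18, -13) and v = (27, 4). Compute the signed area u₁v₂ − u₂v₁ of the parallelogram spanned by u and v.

423

18·4 - (-13)·27 = 72 - (-351) = 423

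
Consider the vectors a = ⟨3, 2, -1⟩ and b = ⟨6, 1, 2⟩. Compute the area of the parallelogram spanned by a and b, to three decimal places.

15.811

i: 2·2 - (-1)·1 = 4 - (-1) = 5
j: (-1)·6 - 3·2 = -6 - 6 = -12
k: 3·1 - 2·6 = 3 - 12 = -9
a × b = (5, -12, -9)
|a × b| = √(5² + (-12)² + (-9)²) = √250 ≈ 15.8114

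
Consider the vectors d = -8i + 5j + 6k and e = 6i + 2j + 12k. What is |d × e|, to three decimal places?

147.797

i: 5·12 - 6·2 = 60 - 12 = 48
j: 6·6 - (-8)·12 = 36 - (-96) = 132
k: (-8)·2 - 5·6 = -16 - 30 = -46
d × e = (48, 132, -46)
|d × e| = √(48² + 132² + (-46)²) = √21844 ≈ 147.7972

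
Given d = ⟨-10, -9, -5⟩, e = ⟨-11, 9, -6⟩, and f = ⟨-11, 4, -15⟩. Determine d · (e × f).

e × f:
i: 9·(-15) - (-6)·4 = -135 - (-24) = -111
j: (-6)·(-11) - (-11)·(-15) = 66 - 165 = -99
k: (-11)·4 - 9·(-11) = -44 - (-99) = 55
e × f = (-111, -99, 55)
d · (e × f) = (-10)·(-111) + (-9)·(-99) + (-5)·55 = 1110 + 891 - 275 = 1726

1726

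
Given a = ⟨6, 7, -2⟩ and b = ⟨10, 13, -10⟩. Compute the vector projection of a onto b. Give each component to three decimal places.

a · b = 6·10 + 7·13 + (-2)·(-10) = 60 + 91 + 20 = 171
|b|² = 100 + 169 + 100 = 369
proj_b a = (171/369) · (10, 13, -10) ≈ (4.634, 6.024, -4.634)

(4.634, 6.024, -4.634)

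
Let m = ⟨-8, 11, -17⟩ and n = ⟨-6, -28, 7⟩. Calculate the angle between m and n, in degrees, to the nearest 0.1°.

126.2

m · n = (-8)·(-6) + 11·(-28) + (-17)·7 = 48 - 308 - 119 = -379
|m|² = 64 + 121 + 289 = 474,  |m| = √474 ≈ 21.771541
|n|² = 36 + 784 + 49 = 869,  |n| = √869 ≈ 29.478806
cos θ = -379 / (21.771541 · 29.478806) ≈ -0.59053
θ = arccos(-0.59053) ≈ 126.2°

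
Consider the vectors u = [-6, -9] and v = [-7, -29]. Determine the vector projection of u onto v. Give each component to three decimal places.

u · v = (-6)·(-7) + (-9)·(-29) = 42 + 261 = 303
|v|² = 49 + 841 = 890
proj_v u = (303/890) · (-7, -29) ≈ (-2.383, -9.873)

(-2.383, -9.873)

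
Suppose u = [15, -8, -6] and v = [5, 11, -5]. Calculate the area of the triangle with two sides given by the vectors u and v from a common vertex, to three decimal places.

i: (-8)·(-5) - (-6)·11 = 40 - (-66) = 106
j: (-6)·5 - 15·(-5) = -30 - (-75) = 45
k: 15·11 - (-8)·5 = 165 - (-40) = 205
u × v = (106, 45, 205)
|u × v| = √(106² + 45² + 205²) = √55286 ≈ 235.1298
area = ½ · 235.1298 ≈ 117.565

117.565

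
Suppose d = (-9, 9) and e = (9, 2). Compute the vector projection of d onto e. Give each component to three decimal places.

d · e = (-9)·9 + 9·2 = -81 + 18 = -63
|e|² = 81 + 4 = 85
proj_e d = (-63/85) · (9, 2) ≈ (-6.671, -1.482)

(-6.671, -1.482)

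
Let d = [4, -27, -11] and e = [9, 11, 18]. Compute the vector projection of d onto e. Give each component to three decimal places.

d · e = 4·9 + (-27)·11 + (-11)·18 = 36 - 297 - 198 = -459
|e|² = 81 + 121 + 324 = 526
proj_e d = (-459/526) · (9, 11, 18) ≈ (-7.854, -9.599, -15.707)

(-7.854, -9.599, -15.707)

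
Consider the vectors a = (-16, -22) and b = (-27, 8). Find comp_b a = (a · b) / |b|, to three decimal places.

9.091

a · b = (-16)·(-27) + (-22)·8 = 432 - 176 = 256
|b| = √(729 + 64) = √793 ≈ 28.1603
comp_b a = 256 / √793 ≈ 9.091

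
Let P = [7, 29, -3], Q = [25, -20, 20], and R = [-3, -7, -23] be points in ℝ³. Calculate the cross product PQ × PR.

(1808, 130, -1138)

PQ = (18, -49, 23)
PR = (-10, -36, -20)
i: (-49)·(-20) - 23·(-36) = 980 - (-828) = 1808
j: 23·(-10) - 18·(-20) = -230 - (-360) = 130
k: 18·(-36) - (-49)·(-10) = -648 - 490 = -1138
PQ × PR = (1808, 130, -1138)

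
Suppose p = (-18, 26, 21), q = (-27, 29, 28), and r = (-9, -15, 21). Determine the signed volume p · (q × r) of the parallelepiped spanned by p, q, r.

q × r:
i: 29·21 - 28·(-15) = 609 - (-420) = 1029
j: 28·(-9) - (-27)·21 = -252 - (-567) = 315
k: (-27)·(-15) - 29·(-9) = 405 - (-261) = 666
q × r = (1029, 315, 666)
p · (q × r) = (-18)·1029 + 26·315 + 21·666 = -18522 + 8190 + 13986 = 3654

3654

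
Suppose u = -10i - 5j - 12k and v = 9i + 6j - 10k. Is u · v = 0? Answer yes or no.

u · v = (-10)·9 + (-5)·6 + (-12)·(-10) = -90 - 30 + 120 = 0
Zero, so the vectors are orthogonal.

yes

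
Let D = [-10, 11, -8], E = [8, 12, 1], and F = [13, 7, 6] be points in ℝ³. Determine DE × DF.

DE = (18, 1, 9)
DF = (23, -4, 14)
i: 1·14 - 9·(-4) = 14 - (-36) = 50
j: 9·23 - 18·14 = 207 - 252 = -45
k: 18·(-4) - 1·23 = -72 - 23 = -95
DE × DF = (50, -45, -95)

(50, -45, -95)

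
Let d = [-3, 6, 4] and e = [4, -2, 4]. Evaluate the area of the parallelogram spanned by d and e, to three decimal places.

i: 6·4 - 4·(-2) = 24 - (-8) = 32
j: 4·4 - (-3)·4 = 16 - (-12) = 28
k: (-3)·(-2) - 6·4 = 6 - 24 = -18
d × e = (32, 28, -18)
|d × e| = √(32² + 28² + (-18)²) = √2132 ≈ 46.1736

46.174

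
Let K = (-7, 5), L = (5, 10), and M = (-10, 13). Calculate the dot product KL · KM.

KL = L − K = (12, 5)
KM = M − K = (-3, 8)
KL · KM = 12·(-3) + 5·8 = -36 + 40 = 4

4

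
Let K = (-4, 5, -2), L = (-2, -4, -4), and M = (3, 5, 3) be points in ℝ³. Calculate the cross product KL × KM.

KL = (2, -9, -2)
KM = (7, 0, 5)
i: (-9)·5 - (-2)·0 = -45 - 0 = -45
j: (-2)·7 - 2·5 = -14 - 10 = -24
k: 2·0 - (-9)·7 = 0 - (-63) = 63
KL × KM = (-45, -24, 63)

(-45, -24, 63)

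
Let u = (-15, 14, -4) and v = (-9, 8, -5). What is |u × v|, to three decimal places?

i: 14·(-5) - (-4)·8 = -70 - (-32) = -38
j: (-4)·(-9) - (-15)·(-5) = 36 - 75 = -39
k: (-15)·8 - 14·(-9) = -120 - (-126) = 6
u × v = (-38, -39, 6)
|u × v| = √((-38)² + (-39)² + 6²) = √3001 ≈ 54.7814

54.781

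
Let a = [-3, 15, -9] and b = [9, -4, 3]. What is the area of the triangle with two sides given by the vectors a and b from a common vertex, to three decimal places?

i: 15·3 - (-9)·(-4) = 45 - 36 = 9
j: (-9)·9 - (-3)·3 = -81 - (-9) = -72
k: (-3)·(-4) - 15·9 = 12 - 135 = -123
a × b = (9, -72, -123)
|a × b| = √(9² + (-72)² + (-123)²) = √20394 ≈ 142.8076
area = ½ · 142.8076 ≈ 71.404

71.404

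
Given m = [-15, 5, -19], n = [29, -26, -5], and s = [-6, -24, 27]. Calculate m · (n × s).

24753

n × s:
i: (-26)·27 - (-5)·(-24) = -702 - 120 = -822
j: (-5)·(-6) - 29·27 = 30 - 783 = -753
k: 29·(-24) - (-26)·(-6) = -696 - 156 = -852
n × s = (-822, -753, -852)
m · (n × s) = (-15)·(-822) + 5·(-753) + (-19)·(-852) = 12330 - 3765 + 16188 = 24753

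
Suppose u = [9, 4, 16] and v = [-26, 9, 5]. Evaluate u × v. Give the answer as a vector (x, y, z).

(-124, -461, 185)

i: 4·5 - 16·9 = 20 - 144 = -124
j: 16·(-26) - 9·5 = -416 - 45 = -461
k: 9·9 - 4·(-26) = 81 - (-104) = 185
u × v = (-124, -461, 185)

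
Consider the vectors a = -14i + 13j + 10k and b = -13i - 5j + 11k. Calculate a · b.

227

a · b = (-14)·(-13) + 13·(-5) + 10·11 = 182 - 65 + 110 = 227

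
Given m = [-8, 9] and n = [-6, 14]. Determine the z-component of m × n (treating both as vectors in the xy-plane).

(-8)·14 - 9·(-6) = -112 - (-54) = -58

-58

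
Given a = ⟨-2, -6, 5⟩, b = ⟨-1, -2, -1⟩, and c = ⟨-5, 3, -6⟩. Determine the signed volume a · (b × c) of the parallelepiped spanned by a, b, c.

b × c:
i: (-2)·(-6) - (-1)·3 = 12 - (-3) = 15
j: (-1)·(-5) - (-1)·(-6) = 5 - 6 = -1
k: (-1)·3 - (-2)·(-5) = -3 - 10 = -13
b × c = (15, -1, -13)
a · (b × c) = (-2)·15 + (-6)·(-1) + 5·(-13) = -30 + 6 - 65 = -89

-89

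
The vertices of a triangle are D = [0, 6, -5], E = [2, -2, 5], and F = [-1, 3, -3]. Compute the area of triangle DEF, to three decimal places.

12.124

DE = (2, -8, 10),  DF = (-1, -3, 2)
i: (-8)·2 - 10·(-3) = -16 - (-30) = 14
j: 10·(-1) - 2·2 = -10 - 4 = -14
k: 2·(-3) - (-8)·(-1) = -6 - 8 = -14
DE × DF = (14, -14, -14)
|DE × DF| = √588 ≈ 24.2487
area = ½ · 24.2487 ≈ 12.124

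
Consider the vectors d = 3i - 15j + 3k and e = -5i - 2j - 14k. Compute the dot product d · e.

-27

d · e = 3·(-5) + (-15)·(-2) + 3·(-14) = -15 + 30 - 42 = -27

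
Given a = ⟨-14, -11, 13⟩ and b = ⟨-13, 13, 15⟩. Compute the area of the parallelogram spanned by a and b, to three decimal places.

467.827

i: (-11)·15 - 13·13 = -165 - 169 = -334
j: 13·(-13) - (-14)·15 = -169 - (-210) = 41
k: (-14)·13 - (-11)·(-13) = -182 - 143 = -325
a × b = (-334, 41, -325)
|a × b| = √((-334)² + 41² + (-325)²) = √218862 ≈ 467.8269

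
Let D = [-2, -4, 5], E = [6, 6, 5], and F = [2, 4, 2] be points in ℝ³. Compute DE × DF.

(-30, 24, 24)

DE = (8, 10, 0)
DF = (4, 8, -3)
i: 10·(-3) - 0·8 = -30 - 0 = -30
j: 0·4 - 8·(-3) = 0 - (-24) = 24
k: 8·8 - 10·4 = 64 - 40 = 24
DE × DF = (-30, 24, 24)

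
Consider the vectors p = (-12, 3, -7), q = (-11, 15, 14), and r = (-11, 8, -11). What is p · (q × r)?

1960

q × r:
i: 15·(-11) - 14·8 = -165 - 112 = -277
j: 14·(-11) - (-11)·(-11) = -154 - 121 = -275
k: (-11)·8 - 15·(-11) = -88 - (-165) = 77
q × r = (-277, -275, 77)
p · (q × r) = (-12)·(-277) + 3·(-275) + (-7)·77 = 3324 - 825 - 539 = 1960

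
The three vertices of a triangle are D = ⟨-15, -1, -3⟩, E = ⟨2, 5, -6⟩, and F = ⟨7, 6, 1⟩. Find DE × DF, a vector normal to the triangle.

(45, -134, -13)

DE = (17, 6, -3)
DF = (22, 7, 4)
i: 6·4 - (-3)·7 = 24 - (-21) = 45
j: (-3)·22 - 17·4 = -66 - 68 = -134
k: 17·7 - 6·22 = 119 - 132 = -13
DE × DF = (45, -134, -13)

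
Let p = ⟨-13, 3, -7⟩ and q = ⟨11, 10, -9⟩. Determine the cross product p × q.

i: 3·(-9) - (-7)·10 = -27 - (-70) = 43
j: (-7)·11 - (-13)·(-9) = -77 - 117 = -194
k: (-13)·10 - 3·11 = -130 - 33 = -163
p × q = (43, -194, -163)

(43, -194, -163)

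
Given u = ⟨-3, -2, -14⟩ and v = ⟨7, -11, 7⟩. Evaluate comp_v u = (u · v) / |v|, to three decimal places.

-6.555

u · v = (-3)·7 + (-2)·(-11) + (-14)·7 = -21 + 22 - 98 = -97
|v| = √(49 + 121 + 49) = √219 ≈ 14.7986
comp_v u = -97 / √219 ≈ -6.555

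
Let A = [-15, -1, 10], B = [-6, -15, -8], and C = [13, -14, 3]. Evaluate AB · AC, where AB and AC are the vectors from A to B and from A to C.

560

AB = B − A = (9, -14, -18)
AC = C − A = (28, -13, -7)
AB · AC = 9·28 + (-14)·(-13) + (-18)·(-7) = 252 + 182 + 126 = 560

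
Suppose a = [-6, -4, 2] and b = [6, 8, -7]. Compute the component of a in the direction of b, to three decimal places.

-6.718

a · b = (-6)·6 + (-4)·8 + 2·(-7) = -36 - 32 - 14 = -82
|b| = √(36 + 64 + 49) = √149 ≈ 12.2066
comp_b a = -82 / √149 ≈ -6.718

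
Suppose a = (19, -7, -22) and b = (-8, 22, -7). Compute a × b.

i: (-7)·(-7) - (-22)·22 = 49 - (-484) = 533
j: (-22)·(-8) - 19·(-7) = 176 - (-133) = 309
k: 19·22 - (-7)·(-8) = 418 - 56 = 362
a × b = (533, 309, 362)

(533, 309, 362)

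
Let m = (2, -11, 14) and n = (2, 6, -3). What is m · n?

m · n = 2·2 + (-11)·6 + 14·(-3) = 4 - 66 - 42 = -104

-104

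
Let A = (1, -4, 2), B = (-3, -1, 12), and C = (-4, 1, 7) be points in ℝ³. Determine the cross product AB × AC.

(-35, -30, -5)

AB = (-4, 3, 10)
AC = (-5, 5, 5)
i: 3·5 - 10·5 = 15 - 50 = -35
j: 10·(-5) - (-4)·5 = -50 - (-20) = -30
k: (-4)·5 - 3·(-5) = -20 - (-15) = -5
AB × AC = (-35, -30, -5)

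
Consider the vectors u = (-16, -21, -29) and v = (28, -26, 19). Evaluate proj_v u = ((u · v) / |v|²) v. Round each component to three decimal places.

u · v = (-16)·28 + (-21)·(-26) + (-29)·19 = -448 + 546 - 551 = -453
|v|² = 784 + 676 + 361 = 1821
proj_v u = (-453/1821) · (28, -26, 19) ≈ (-6.965, 6.468, -4.727)

(-6.965, 6.468, -4.727)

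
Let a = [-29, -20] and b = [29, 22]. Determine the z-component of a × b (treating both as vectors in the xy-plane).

(-29)·22 - (-20)·29 = -638 - (-580) = -58

-58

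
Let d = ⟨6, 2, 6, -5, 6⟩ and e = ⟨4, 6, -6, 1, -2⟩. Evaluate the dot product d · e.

-17

d · e = 6·4 + 2·6 + 6·(-6) + (-5)·1 + 6·(-2) = 24 + 12 - 36 - 5 - 12 = -17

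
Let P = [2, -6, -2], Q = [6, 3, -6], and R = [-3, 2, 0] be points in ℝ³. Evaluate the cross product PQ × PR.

(50, 12, 77)

PQ = (4, 9, -4)
PR = (-5, 8, 2)
i: 9·2 - (-4)·8 = 18 - (-32) = 50
j: (-4)·(-5) - 4·2 = 20 - 8 = 12
k: 4·8 - 9·(-5) = 32 - (-45) = 77
PQ × PR = (50, 12, 77)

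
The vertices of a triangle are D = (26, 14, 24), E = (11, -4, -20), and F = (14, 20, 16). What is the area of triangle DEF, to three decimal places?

326.559

DE = (-15, -18, -44),  DF = (-12, 6, -8)
i: (-18)·(-8) - (-44)·6 = 144 - (-264) = 408
j: (-44)·(-12) - (-15)·(-8) = 528 - 120 = 408
k: (-15)·6 - (-18)·(-12) = -90 - 216 = -306
DE × DF = (408, 408, -306)
|DE × DF| = √426564 ≈ 653.1187
area = ½ · 653.1187 ≈ 326.559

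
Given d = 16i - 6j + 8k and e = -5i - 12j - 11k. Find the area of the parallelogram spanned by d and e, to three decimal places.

306.633

i: (-6)·(-11) - 8·(-12) = 66 - (-96) = 162
j: 8·(-5) - 16·(-11) = -40 - (-176) = 136
k: 16·(-12) - (-6)·(-5) = -192 - 30 = -222
d × e = (162, 136, -222)
|d × e| = √(162² + 136² + (-222)²) = √94024 ≈ 306.6333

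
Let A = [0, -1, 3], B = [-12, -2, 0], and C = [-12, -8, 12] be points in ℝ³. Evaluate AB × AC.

AB = (-12, -1, -3)
AC = (-12, -7, 9)
i: (-1)·9 - (-3)·(-7) = -9 - 21 = -30
j: (-3)·(-12) - (-12)·9 = 36 - (-108) = 144
k: (-12)·(-7) - (-1)·(-12) = 84 - 12 = 72
AB × AC = (-30, 144, 72)

(-30, 144, 72)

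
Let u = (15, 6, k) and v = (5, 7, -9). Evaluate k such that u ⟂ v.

13

u · v = 15·5 + 6·7 + k·(-9) = 117 - 9k
Set equal to 0: -9k = -117, so k = 13.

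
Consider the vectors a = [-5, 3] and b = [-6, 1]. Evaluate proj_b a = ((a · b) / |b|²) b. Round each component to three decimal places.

a · b = (-5)·(-6) + 3·1 = 30 + 3 = 33
|b|² = 36 + 1 = 37
proj_b a = (33/37) · (-6, 1) ≈ (-5.351, 0.892)

(-5.351, 0.892)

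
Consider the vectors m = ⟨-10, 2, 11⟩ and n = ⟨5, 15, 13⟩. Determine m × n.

(-139, 185, -160)

i: 2·13 - 11·15 = 26 - 165 = -139
j: 11·5 - (-10)·13 = 55 - (-130) = 185
k: (-10)·15 - 2·5 = -150 - 10 = -160
m × n = (-139, 185, -160)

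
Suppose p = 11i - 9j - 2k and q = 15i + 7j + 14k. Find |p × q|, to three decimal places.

i: (-9)·14 - (-2)·7 = -126 - (-14) = -112
j: (-2)·15 - 11·14 = -30 - 154 = -184
k: 11·7 - (-9)·15 = 77 - (-135) = 212
p × q = (-112, -184, 212)
|p × q| = √((-112)² + (-184)² + 212²) = √91344 ≈ 302.2317

302.232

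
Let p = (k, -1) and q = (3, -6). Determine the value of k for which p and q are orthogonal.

p · q = k·3 + (-1)·(-6) = 6 + 3k
Set equal to 0: 3k = -6, so k = -2.

-2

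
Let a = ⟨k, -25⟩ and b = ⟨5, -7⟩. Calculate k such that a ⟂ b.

a · b = k·5 + (-25)·(-7) = 175 + 5k
Set equal to 0: 5k = -175, so k = -35.

-35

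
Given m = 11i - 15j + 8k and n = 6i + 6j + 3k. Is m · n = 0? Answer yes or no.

m · n = 11·6 + (-15)·6 + 8·3 = 66 - 90 + 24 = 0
Zero, so the vectors are orthogonal.

yes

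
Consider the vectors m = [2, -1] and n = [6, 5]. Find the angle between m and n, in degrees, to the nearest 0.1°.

66.4

m · n = 2·6 + (-1)·5 = 12 - 5 = 7
|m|² = 4 + 1 = 5,  |m| = √5 ≈ 2.236068
|n|² = 36 + 25 = 61,  |n| = √61 ≈ 7.810250
cos θ = 7 / (2.236068 · 7.810250) ≈ 0.40082
θ = arccos(0.40082) ≈ 66.4°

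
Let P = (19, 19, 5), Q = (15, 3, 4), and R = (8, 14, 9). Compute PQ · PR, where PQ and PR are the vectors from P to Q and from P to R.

PQ = Q − P = (-4, -16, -1)
PR = R − P = (-11, -5, 4)
PQ · PR = (-4)·(-11) + (-16)·(-5) + (-1)·4 = 44 + 80 - 4 = 120

120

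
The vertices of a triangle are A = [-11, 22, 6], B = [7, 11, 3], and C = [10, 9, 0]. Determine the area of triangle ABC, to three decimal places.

26.282

AB = (18, -11, -3),  AC = (21, -13, -6)
i: (-11)·(-6) - (-3)·(-13) = 66 - 39 = 27
j: (-3)·21 - 18·(-6) = -63 - (-108) = 45
k: 18·(-13) - (-11)·21 = -234 - (-231) = -3
AB × AC = (27, 45, -3)
|AB × AC| = √2763 ≈ 52.5642
area = ½ · 52.5642 ≈ 26.282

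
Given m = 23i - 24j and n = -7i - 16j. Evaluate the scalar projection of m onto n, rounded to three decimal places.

12.769

m · n = 23·(-7) + (-24)·(-16) = -161 + 384 = 223
|n| = √(49 + 256) = √305 ≈ 17.4642
comp_n m = 223 / √305 ≈ 12.769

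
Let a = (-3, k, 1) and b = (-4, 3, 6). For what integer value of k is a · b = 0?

a · b = (-3)·(-4) + k·3 + 1·6 = 18 + 3k
Set equal to 0: 3k = -18, so k = -6.

-6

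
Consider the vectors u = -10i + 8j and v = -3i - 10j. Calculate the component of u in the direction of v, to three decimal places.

u · v = (-10)·(-3) + 8·(-10) = 30 - 80 = -50
|v| = √(9 + 100) = √109 ≈ 10.4403
comp_v u = -50 / √109 ≈ -4.789

-4.789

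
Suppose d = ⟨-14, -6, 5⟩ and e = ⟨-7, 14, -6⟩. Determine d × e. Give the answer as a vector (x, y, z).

i: (-6)·(-6) - 5·14 = 36 - 70 = -34
j: 5·(-7) - (-14)·(-6) = -35 - 84 = -119
k: (-14)·14 - (-6)·(-7) = -196 - 42 = -238
d × e = (-34, -119, -238)

(-34, -119, -238)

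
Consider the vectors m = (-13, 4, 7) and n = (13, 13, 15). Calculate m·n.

m · n = (-13)·13 + 4·13 + 7·15 = -169 + 52 + 105 = -12

-12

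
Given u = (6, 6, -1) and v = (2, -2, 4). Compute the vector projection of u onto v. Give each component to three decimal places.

u · v = 6·2 + 6·(-2) + (-1)·4 = 12 - 12 - 4 = -4
|v|² = 4 + 4 + 16 = 24
proj_v u = (-4/24) · (2, -2, 4) ≈ (-0.333, 0.333, -0.667)

(-0.333, 0.333, -0.667)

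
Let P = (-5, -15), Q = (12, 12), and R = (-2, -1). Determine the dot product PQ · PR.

429

PQ = Q − P = (17, 27)
PR = R − P = (3, 14)
PQ · PR = 17·3 + 27·14 = 51 + 378 = 429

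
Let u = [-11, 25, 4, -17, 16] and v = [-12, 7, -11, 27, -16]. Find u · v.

-452

u · v = (-11)·(-12) + 25·7 + 4·(-11) + (-17)·27 + 16·(-16) = 132 + 175 - 44 - 459 - 256 = -452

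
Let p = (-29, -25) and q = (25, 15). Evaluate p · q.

p · q = (-29)·25 + (-25)·15 = -725 - 375 = -1100

-1100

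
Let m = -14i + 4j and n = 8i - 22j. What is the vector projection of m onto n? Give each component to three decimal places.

(-2.920, 8.029)

m · n = (-14)·8 + 4·(-22) = -112 - 88 = -200
|n|² = 64 + 484 = 548
proj_n m = (-200/548) · (8, -22) ≈ (-2.920, 8.029)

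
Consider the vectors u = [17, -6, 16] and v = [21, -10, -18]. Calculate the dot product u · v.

129

u · v = 17·21 + (-6)·(-10) + 16·(-18) = 357 + 60 - 288 = 129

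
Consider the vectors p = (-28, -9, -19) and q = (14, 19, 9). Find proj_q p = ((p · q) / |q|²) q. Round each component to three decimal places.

(-16.107, -21.859, -10.354)

p · q = (-28)·14 + (-9)·19 + (-19)·9 = -392 - 171 - 171 = -734
|q|² = 196 + 361 + 81 = 638
proj_q p = (-734/638) · (14, 19, 9) ≈ (-16.107, -21.859, -10.354)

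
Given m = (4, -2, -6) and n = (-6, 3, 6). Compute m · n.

m · n = 4·(-6) + (-2)·3 + (-6)·6 = -24 - 6 - 36 = -66

-66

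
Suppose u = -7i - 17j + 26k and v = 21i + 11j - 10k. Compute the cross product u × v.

i: (-17)·(-10) - 26·11 = 170 - 286 = -116
j: 26·21 - (-7)·(-10) = 546 - 70 = 476
k: (-7)·11 - (-17)·21 = -77 - (-357) = 280
u × v = (-116, 476, 280)

(-116, 476, 280)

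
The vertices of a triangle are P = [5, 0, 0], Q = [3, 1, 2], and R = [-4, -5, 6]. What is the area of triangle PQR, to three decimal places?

PQ = (-2, 1, 2),  PR = (-9, -5, 6)
i: 1·6 - 2·(-5) = 6 - (-10) = 16
j: 2·(-9) - (-2)·6 = -18 - (-12) = -6
k: (-2)·(-5) - 1·(-9) = 10 - (-9) = 19
PQ × PR = (16, -6, 19)
|PQ × PR| = √653 ≈ 25.5539
area = ½ · 25.5539 ≈ 12.777

12.777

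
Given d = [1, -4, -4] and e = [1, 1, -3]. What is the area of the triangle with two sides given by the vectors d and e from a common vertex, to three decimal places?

8.396

i: (-4)·(-3) - (-4)·1 = 12 - (-4) = 16
j: (-4)·1 - 1·(-3) = -4 - (-3) = -1
k: 1·1 - (-4)·1 = 1 - (-4) = 5
d × e = (16, -1, 5)
|d × e| = √(16² + (-1)² + 5²) = √282 ≈ 16.7929
area = ½ · 16.7929 ≈ 8.396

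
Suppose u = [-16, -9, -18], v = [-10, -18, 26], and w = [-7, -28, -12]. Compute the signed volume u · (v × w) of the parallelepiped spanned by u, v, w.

v × w:
i: (-18)·(-12) - 26·(-28) = 216 - (-728) = 944
j: 26·(-7) - (-10)·(-12) = -182 - 120 = -302
k: (-10)·(-28) - (-18)·(-7) = 280 - 126 = 154
v × w = (944, -302, 154)
u · (v × w) = (-16)·944 + (-9)·(-302) + (-18)·154 = -15104 + 2718 - 2772 = -15158

-15158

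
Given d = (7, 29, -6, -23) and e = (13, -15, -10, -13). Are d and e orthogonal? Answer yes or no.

d · e = 7·13 + 29·(-15) + (-6)·(-10) + (-23)·(-13) = 91 - 435 + 60 + 299 = 15
Nonzero, so the vectors are not orthogonal.

no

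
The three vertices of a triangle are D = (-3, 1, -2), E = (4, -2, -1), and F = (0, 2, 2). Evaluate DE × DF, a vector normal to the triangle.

DE = (7, -3, 1)
DF = (3, 1, 4)
i: (-3)·4 - 1·1 = -12 - 1 = -13
j: 1·3 - 7·4 = 3 - 28 = -25
k: 7·1 - (-3)·3 = 7 - (-9) = 16
DE × DF = (-13, -25, 16)

(-13, -25, 16)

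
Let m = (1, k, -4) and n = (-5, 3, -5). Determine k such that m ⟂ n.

m · n = 1·(-5) + k·3 + (-4)·(-5) = 15 + 3k
Set equal to 0: 3k = -15, so k = -5.

-5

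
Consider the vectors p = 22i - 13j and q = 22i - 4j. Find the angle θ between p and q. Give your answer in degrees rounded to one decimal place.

20.3

p · q = 22·22 + (-13)·(-4) = 484 + 52 = 536
|p|² = 484 + 169 = 653,  |p| = √653 ≈ 25.553865
|q|² = 484 + 16 = 500,  |q| = √500 ≈ 22.360680
cos θ = 536 / (25.553865 · 22.360680) ≈ 0.93804
θ = arccos(0.93804) ≈ 20.3°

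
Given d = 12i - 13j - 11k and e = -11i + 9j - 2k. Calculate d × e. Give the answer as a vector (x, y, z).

i: (-13)·(-2) - (-11)·9 = 26 - (-99) = 125
j: (-11)·(-11) - 12·(-2) = 121 - (-24) = 145
k: 12·9 - (-13)·(-11) = 108 - 143 = -35
d × e = (125, 145, -35)

(125, 145, -35)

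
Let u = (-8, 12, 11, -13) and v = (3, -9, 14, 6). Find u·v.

u · v = (-8)·3 + 12·(-9) + 11·14 + (-13)·6 = -24 - 108 + 154 - 78 = -56

-56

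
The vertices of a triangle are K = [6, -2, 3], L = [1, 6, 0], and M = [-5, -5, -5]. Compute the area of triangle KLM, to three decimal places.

KL = (-5, 8, -3),  KM = (-11, -3, -8)
i: 8·(-8) - (-3)·(-3) = -64 - 9 = -73
j: (-3)·(-11) - (-5)·(-8) = 33 - 40 = -7
k: (-5)·(-3) - 8·(-11) = 15 - (-88) = 103
KL × KM = (-73, -7, 103)
|KL × KM| = √15987 ≈ 126.4397
area = ½ · 126.4397 ≈ 63.220

63.220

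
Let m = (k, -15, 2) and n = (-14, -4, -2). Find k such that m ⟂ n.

4

m · n = k·(-14) + (-15)·(-4) + 2·(-2) = 56 - 14k
Set equal to 0: -14k = -56, so k = 4.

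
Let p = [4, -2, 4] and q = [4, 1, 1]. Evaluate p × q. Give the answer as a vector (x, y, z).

i: (-2)·1 - 4·1 = -2 - 4 = -6
j: 4·4 - 4·1 = 16 - 4 = 12
k: 4·1 - (-2)·4 = 4 - (-8) = 12
p × q = (-6, 12, 12)

(-6, 12, 12)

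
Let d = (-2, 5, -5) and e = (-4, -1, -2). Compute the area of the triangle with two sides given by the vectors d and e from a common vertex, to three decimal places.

15.532

i: 5·(-2) - (-5)·(-1) = -10 - 5 = -15
j: (-5)·(-4) - (-2)·(-2) = 20 - 4 = 16
k: (-2)·(-1) - 5·(-4) = 2 - (-20) = 22
d × e = (-15, 16, 22)
|d × e| = √((-15)² + 16² + 22²) = √965 ≈ 31.0644
area = ½ · 31.0644 ≈ 15.532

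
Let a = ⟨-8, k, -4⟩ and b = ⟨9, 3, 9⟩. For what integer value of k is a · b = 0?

36

a · b = (-8)·9 + k·3 + (-4)·9 = -108 + 3k
Set equal to 0: 3k = 108, so k = 36.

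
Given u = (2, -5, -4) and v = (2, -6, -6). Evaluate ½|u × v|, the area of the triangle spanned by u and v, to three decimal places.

i: (-5)·(-6) - (-4)·(-6) = 30 - 24 = 6
j: (-4)·2 - 2·(-6) = -8 - (-12) = 4
k: 2·(-6) - (-5)·2 = -12 - (-10) = -2
u × v = (6, 4, -2)
|u × v| = √(6² + 4² + (-2)²) = √56 ≈ 7.4833
area = ½ · 7.4833 ≈ 3.742

3.742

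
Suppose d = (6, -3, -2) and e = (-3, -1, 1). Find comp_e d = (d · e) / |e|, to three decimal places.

d · e = 6·(-3) + (-3)·(-1) + (-2)·1 = -18 + 3 - 2 = -17
|e| = √(9 + 1 + 1) = √11 ≈ 3.3166
comp_e d = -17 / √11 ≈ -5.126

-5.126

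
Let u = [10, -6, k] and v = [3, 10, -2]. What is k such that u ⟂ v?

u · v = 10·3 + (-6)·10 + k·(-2) = -30 - 2k
Set equal to 0: -2k = 30, so k = -15.

-15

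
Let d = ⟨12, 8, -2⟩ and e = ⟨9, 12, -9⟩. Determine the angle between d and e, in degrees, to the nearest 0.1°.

29.4

d · e = 12·9 + 8·12 + (-2)·(-9) = 108 + 96 + 18 = 222
|d|² = 144 + 64 + 4 = 212,  |d| = √212 ≈ 14.560220
|e|² = 81 + 144 + 81 = 306,  |e| = √306 ≈ 17.492856
cos θ = 222 / (14.560220 · 17.492856) ≈ 0.87161
θ = arccos(0.87161) ≈ 29.4°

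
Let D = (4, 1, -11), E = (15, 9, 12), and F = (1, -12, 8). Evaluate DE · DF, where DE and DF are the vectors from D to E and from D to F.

300

DE = E − D = (11, 8, 23)
DF = F − D = (-3, -13, 19)
DE · DF = 11·(-3) + 8·(-13) + 23·19 = -33 - 104 + 437 = 300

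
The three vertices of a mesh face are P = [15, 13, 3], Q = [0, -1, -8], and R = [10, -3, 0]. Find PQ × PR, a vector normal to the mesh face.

PQ = (-15, -14, -11)
PR = (-5, -16, -3)
i: (-14)·(-3) - (-11)·(-16) = 42 - 176 = -134
j: (-11)·(-5) - (-15)·(-3) = 55 - 45 = 10
k: (-15)·(-16) - (-14)·(-5) = 240 - 70 = 170
PQ × PR = (-134, 10, 170)

(-134, 10, 170)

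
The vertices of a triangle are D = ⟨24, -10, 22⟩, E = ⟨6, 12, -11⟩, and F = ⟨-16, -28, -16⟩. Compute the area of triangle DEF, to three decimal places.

987.296

DE = (-18, 22, -33),  DF = (-40, -18, -38)
i: 22·(-38) - (-33)·(-18) = -836 - 594 = -1430
j: (-33)·(-40) - (-18)·(-38) = 1320 - 684 = 636
k: (-18)·(-18) - 22·(-40) = 324 - (-880) = 1204
DE × DF = (-1430, 636, 1204)
|DE × DF| = √3899012 ≈ 1974.5916
area = ½ · 1974.5916 ≈ 987.296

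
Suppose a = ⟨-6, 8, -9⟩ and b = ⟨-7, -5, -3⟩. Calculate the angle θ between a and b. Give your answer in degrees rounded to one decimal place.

76.3

a · b = (-6)·(-7) + 8·(-5) + (-9)·(-3) = 42 - 40 + 27 = 29
|a|² = 36 + 64 + 81 = 181,  |a| = √181 ≈ 13.453624
|b|² = 49 + 25 + 9 = 83,  |b| = √83 ≈ 9.110434
cos θ = 29 / (13.453624 · 9.110434) ≈ 0.23660
θ = arccos(0.23660) ≈ 76.3°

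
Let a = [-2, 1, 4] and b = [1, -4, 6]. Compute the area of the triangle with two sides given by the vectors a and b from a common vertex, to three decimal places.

i: 1·6 - 4·(-4) = 6 - (-16) = 22
j: 4·1 - (-2)·6 = 4 - (-12) = 16
k: (-2)·(-4) - 1·1 = 8 - 1 = 7
a × b = (22, 16, 7)
|a × b| = √(22² + 16² + 7²) = √789 ≈ 28.0891
area = ½ · 28.0891 ≈ 14.045

14.045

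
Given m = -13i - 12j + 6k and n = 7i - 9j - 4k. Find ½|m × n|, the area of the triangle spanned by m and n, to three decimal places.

112.811

i: (-12)·(-4) - 6·(-9) = 48 - (-54) = 102
j: 6·7 - (-13)·(-4) = 42 - 52 = -10
k: (-13)·(-9) - (-12)·7 = 117 - (-84) = 201
m × n = (102, -10, 201)
|m × n| = √(102² + (-10)² + 201²) = √50905 ≈ 225.6214
area = ½ · 225.6214 ≈ 112.811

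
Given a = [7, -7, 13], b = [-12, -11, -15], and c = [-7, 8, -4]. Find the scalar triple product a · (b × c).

-1500

b × c:
i: (-11)·(-4) - (-15)·8 = 44 - (-120) = 164
j: (-15)·(-7) - (-12)·(-4) = 105 - 48 = 57
k: (-12)·8 - (-11)·(-7) = -96 - 77 = -173
b × c = (164, 57, -173)
a · (b × c) = 7·164 + (-7)·57 + 13·(-173) = 1148 - 399 - 2249 = -1500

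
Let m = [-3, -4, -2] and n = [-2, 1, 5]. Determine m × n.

(-18, 19, -11)

i: (-4)·5 - (-2)·1 = -20 - (-2) = -18
j: (-2)·(-2) - (-3)·5 = 4 - (-15) = 19
k: (-3)·1 - (-4)·(-2) = -3 - 8 = -11
m × n = (-18, 19, -11)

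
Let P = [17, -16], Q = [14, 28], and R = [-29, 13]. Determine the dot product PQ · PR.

1414

PQ = Q − P = (-3, 44)
PR = R − P = (-46, 29)
PQ · PR = (-3)·(-46) + 44·29 = 138 + 1276 = 1414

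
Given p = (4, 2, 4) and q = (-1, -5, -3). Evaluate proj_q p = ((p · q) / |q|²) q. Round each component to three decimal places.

p · q = 4·(-1) + 2·(-5) + 4·(-3) = -4 - 10 - 12 = -26
|q|² = 1 + 25 + 9 = 35
proj_q p = (-26/35) · (-1, -5, -3) ≈ (0.743, 3.714, 2.229)

(0.743, 3.714, 2.229)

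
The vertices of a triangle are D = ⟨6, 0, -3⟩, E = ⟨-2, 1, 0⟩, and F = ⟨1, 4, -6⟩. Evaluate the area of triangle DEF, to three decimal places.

24.875

DE = (-8, 1, 3),  DF = (-5, 4, -3)
i: 1·(-3) - 3·4 = -3 - 12 = -15
j: 3·(-5) - (-8)·(-3) = -15 - 24 = -39
k: (-8)·4 - 1·(-5) = -32 - (-5) = -27
DE × DF = (-15, -39, -27)
|DE × DF| = √2475 ≈ 49.7494
area = ½ · 49.7494 ≈ 24.875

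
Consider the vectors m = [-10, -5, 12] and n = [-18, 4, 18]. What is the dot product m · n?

m · n = (-10)·(-18) + (-5)·4 + 12·18 = 180 - 20 + 216 = 376

376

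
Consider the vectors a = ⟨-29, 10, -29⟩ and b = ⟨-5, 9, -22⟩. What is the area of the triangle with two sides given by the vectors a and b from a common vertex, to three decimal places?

i: 10·(-22) - (-29)·9 = -220 - (-261) = 41
j: (-29)·(-5) - (-29)·(-22) = 145 - 638 = -493
k: (-29)·9 - 10·(-5) = -261 - (-50) = -211
a × b = (41, -493, -211)
|a × b| = √(41² + (-493)² + (-211)²) = √289251 ≈ 537.8206
area = ½ · 537.8206 ≈ 268.910

268.910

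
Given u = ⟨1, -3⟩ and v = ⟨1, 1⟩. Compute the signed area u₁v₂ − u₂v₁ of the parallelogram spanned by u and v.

1·1 - (-3)·1 = 1 - (-3) = 4

4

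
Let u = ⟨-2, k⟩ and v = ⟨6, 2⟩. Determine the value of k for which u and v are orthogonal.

6

u · v = (-2)·6 + k·2 = -12 + 2k
Set equal to 0: 2k = 12, so k = 6.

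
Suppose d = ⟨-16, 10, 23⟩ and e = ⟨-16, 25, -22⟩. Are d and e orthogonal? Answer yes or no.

yes

d · e = (-16)·(-16) + 10·25 + 23·(-22) = 256 + 250 - 506 = 0
Zero, so the vectors are orthogonal.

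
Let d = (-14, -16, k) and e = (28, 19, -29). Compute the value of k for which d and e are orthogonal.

d · e = (-14)·28 + (-16)·19 + k·(-29) = -696 - 29k
Set equal to 0: -29k = 696, so k = -24.

-24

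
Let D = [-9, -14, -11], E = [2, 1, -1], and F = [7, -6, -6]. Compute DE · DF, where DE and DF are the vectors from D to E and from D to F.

346

DE = E − D = (11, 15, 10)
DF = F − D = (16, 8, 5)
DE · DF = 11·16 + 15·8 + 10·5 = 176 + 120 + 50 = 346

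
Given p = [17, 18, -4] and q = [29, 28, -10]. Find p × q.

i: 18·(-10) - (-4)·28 = -180 - (-112) = -68
j: (-4)·29 - 17·(-10) = -116 - (-170) = 54
k: 17·28 - 18·29 = 476 - 522 = -46
p × q = (-68, 54, -46)

(-68, 54, -46)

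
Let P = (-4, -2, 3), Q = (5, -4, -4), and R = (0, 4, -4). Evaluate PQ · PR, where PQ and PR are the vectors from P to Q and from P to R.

73

PQ = Q − P = (9, -2, -7)
PR = R − P = (4, 6, -7)
PQ · PR = 9·4 + (-2)·6 + (-7)·(-7) = 36 - 12 + 49 = 73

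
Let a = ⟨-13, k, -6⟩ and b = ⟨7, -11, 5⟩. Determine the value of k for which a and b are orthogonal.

a · b = (-13)·7 + k·(-11) + (-6)·5 = -121 - 11k
Set equal to 0: -11k = 121, so k = -11.

-11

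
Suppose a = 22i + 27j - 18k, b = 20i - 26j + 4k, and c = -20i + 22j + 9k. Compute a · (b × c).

-12664

b × c:
i: (-26)·9 - 4·22 = -234 - 88 = -322
j: 4·(-20) - 20·9 = -80 - 180 = -260
k: 20·22 - (-26)·(-20) = 440 - 520 = -80
b × c = (-322, -260, -80)
a · (b × c) = 22·(-322) + 27·(-260) + (-18)·(-80) = -7084 - 7020 + 1440 = -12664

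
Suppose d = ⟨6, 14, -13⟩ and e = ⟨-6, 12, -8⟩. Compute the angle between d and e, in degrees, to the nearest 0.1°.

41.0

d · e = 6·(-6) + 14·12 + (-13)·(-8) = -36 + 168 + 104 = 236
|d|² = 36 + 196 + 169 = 401,  |d| = √401 ≈ 20.024984
|e|² = 36 + 144 + 64 = 244,  |e| = √244 ≈ 15.620499
cos θ = 236 / (20.024984 · 15.620499) ≈ 0.75448
θ = arccos(0.75448) ≈ 41.0°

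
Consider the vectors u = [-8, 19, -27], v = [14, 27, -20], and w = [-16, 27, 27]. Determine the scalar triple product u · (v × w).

v × w:
i: 27·27 - (-20)·27 = 729 - (-540) = 1269
j: (-20)·(-16) - 14·27 = 320 - 378 = -58
k: 14·27 - 27·(-16) = 378 - (-432) = 810
v × w = (1269, -58, 810)
u · (v × w) = (-8)·1269 + 19·(-58) + (-27)·810 = -10152 - 1102 - 21870 = -33124

-33124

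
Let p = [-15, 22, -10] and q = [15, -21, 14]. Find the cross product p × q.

(98, 60, -15)

i: 22·14 - (-10)·(-21) = 308 - 210 = 98
j: (-10)·15 - (-15)·14 = -150 - (-210) = 60
k: (-15)·(-21) - 22·15 = 315 - 330 = -15
p × q = (98, 60, -15)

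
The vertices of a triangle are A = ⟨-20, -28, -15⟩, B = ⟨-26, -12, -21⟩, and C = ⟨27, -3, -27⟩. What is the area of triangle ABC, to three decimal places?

AB = (-6, 16, -6),  AC = (47, 25, -12)
i: 16·(-12) - (-6)·25 = -192 - (-150) = -42
j: (-6)·47 - (-6)·(-12) = -282 - 72 = -354
k: (-6)·25 - 16·47 = -150 - 752 = -902
AB × AC = (-42, -354, -902)
|AB × AC| = √940684 ≈ 969.8887
area = ½ · 969.8887 ≈ 484.944

484.944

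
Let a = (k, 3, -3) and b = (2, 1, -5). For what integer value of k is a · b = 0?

a · b = k·2 + 3·1 + (-3)·(-5) = 18 + 2k
Set equal to 0: 2k = -18, so k = -9.

-9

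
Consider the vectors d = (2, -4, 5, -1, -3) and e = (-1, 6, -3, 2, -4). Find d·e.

-31

d · e = 2·(-1) + (-4)·6 + 5·(-3) + (-1)·2 + (-3)·(-4) = -2 - 24 - 15 - 2 + 12 = -31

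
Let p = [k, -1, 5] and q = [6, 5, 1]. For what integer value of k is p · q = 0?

0

p · q = k·6 + (-1)·5 + 5·1 = 0 + 6k
Set equal to 0: 6k = 0, so k = 0.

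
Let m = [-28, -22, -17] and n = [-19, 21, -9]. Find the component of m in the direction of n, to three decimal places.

m · n = (-28)·(-19) + (-22)·21 + (-17)·(-9) = 532 - 462 + 153 = 223
|n| = √(361 + 441 + 81) = √883 ≈ 29.7153
comp_n m = 223 / √883 ≈ 7.505

7.505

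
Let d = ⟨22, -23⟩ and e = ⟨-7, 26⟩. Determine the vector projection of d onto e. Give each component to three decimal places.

d · e = 22·(-7) + (-23)·26 = -154 - 598 = -752
|e|² = 49 + 676 = 725
proj_e d = (-752/725) · (-7, 26) ≈ (7.261, -26.968)

(7.261, -26.968)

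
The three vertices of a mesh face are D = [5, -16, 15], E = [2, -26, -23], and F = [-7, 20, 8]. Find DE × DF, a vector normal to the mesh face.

DE = (-3, -10, -38)
DF = (-12, 36, -7)
i: (-10)·(-7) - (-38)·36 = 70 - (-1368) = 1438
j: (-38)·(-12) - (-3)·(-7) = 456 - 21 = 435
k: (-3)·36 - (-10)·(-12) = -108 - 120 = -228
DE × DF = (1438, 435, -228)

(1438, 435, -228)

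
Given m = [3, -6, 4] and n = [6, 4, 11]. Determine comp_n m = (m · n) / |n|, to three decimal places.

m · n = 3·6 + (-6)·4 + 4·11 = 18 - 24 + 44 = 38
|n| = √(36 + 16 + 121) = √173 ≈ 13.1529
comp_n m = 38 / √173 ≈ 2.889

2.889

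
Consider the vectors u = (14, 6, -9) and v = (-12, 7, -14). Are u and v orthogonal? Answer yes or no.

u · v = 14·(-12) + 6·7 + (-9)·(-14) = -168 + 42 + 126 = 0
Zero, so the vectors are orthogonal.

yes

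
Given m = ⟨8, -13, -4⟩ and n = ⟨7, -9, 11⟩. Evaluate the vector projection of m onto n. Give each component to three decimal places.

(3.598, -4.625, 5.653)

m · n = 8·7 + (-13)·(-9) + (-4)·11 = 56 + 117 - 44 = 129
|n|² = 49 + 81 + 121 = 251
proj_n m = (129/251) · (7, -9, 11) ≈ (3.598, -4.625, 5.653)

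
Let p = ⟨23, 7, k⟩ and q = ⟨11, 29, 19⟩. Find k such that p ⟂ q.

-24

p · q = 23·11 + 7·29 + k·19 = 456 + 19k
Set equal to 0: 19k = -456, so k = -24.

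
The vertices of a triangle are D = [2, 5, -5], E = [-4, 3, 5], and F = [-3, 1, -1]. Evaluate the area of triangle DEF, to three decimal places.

21.772

DE = (-6, -2, 10),  DF = (-5, -4, 4)
i: (-2)·4 - 10·(-4) = -8 - (-40) = 32
j: 10·(-5) - (-6)·4 = -50 - (-24) = -26
k: (-6)·(-4) - (-2)·(-5) = 24 - 10 = 14
DE × DF = (32, -26, 14)
|DE × DF| = √1896 ≈ 43.5431
area = ½ · 43.5431 ≈ 21.772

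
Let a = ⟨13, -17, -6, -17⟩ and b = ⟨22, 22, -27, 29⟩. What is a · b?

a · b = 13·22 + (-17)·22 + (-6)·(-27) + (-17)·29 = 286 - 374 + 162 - 493 = -419

-419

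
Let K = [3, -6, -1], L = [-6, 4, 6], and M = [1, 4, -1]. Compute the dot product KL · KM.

KL = L − K = (-9, 10, 7)
KM = M − K = (-2, 10, 0)
KL · KM = (-9)·(-2) + 10·10 + 7·0 = 18 + 100 + 0 = 118

118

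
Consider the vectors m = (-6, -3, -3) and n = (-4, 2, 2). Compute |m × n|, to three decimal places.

33.941

i: (-3)·2 - (-3)·2 = -6 - (-6) = 0
j: (-3)·(-4) - (-6)·2 = 12 - (-12) = 24
k: (-6)·2 - (-3)·(-4) = -12 - 12 = -24
m × n = (0, 24, -24)
|m × n| = √(0² + 24² + (-24)²) = √1152 ≈ 33.9411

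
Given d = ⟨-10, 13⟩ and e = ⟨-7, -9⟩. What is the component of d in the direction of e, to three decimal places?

-4.122

d · e = (-10)·(-7) + 13·(-9) = 70 - 117 = -47
|e| = √(49 + 81) = √130 ≈ 11.4018
comp_e d = -47 / √130 ≈ -4.122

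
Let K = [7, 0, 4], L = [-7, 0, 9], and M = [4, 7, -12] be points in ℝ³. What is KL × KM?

(-35, -239, -98)

KL = (-14, 0, 5)
KM = (-3, 7, -16)
i: 0·(-16) - 5·7 = 0 - 35 = -35
j: 5·(-3) - (-14)·(-16) = -15 - 224 = -239
k: (-14)·7 - 0·(-3) = -98 - 0 = -98
KL × KM = (-35, -239, -98)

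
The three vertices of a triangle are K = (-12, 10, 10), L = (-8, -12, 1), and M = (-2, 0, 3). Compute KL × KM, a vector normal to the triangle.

KL = (4, -22, -9)
KM = (10, -10, -7)
i: (-22)·(-7) - (-9)·(-10) = 154 - 90 = 64
j: (-9)·10 - 4·(-7) = -90 - (-28) = -62
k: 4·(-10) - (-22)·10 = -40 - (-220) = 180
KL × KM = (64, -62, 180)

(64, -62, 180)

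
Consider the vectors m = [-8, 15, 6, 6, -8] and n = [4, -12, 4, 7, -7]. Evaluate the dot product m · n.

m · n = (-8)·4 + 15·(-12) + 6·4 + 6·7 + (-8)·(-7) = -32 - 180 + 24 + 42 + 56 = -90

-90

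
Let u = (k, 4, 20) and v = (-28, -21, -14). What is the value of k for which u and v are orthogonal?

-13

u · v = k·(-28) + 4·(-21) + 20·(-14) = -364 - 28k
Set equal to 0: -28k = 364, so k = -13.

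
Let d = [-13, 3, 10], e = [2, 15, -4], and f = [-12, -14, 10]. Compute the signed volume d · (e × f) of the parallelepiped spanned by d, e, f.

e × f:
i: 15·10 - (-4)·(-14) = 150 - 56 = 94
j: (-4)·(-12) - 2·10 = 48 - 20 = 28
k: 2·(-14) - 15·(-12) = -28 - (-180) = 152
e × f = (94, 28, 152)
d · (e × f) = (-13)·94 + 3·28 + 10·152 = -1222 + 84 + 1520 = 382

382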